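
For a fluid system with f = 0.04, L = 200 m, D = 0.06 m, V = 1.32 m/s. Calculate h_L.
Formula: h_L = f \frac{L}{D} \frac{V^2}{2g}
h_L = 0.04·(200/0.06)·1.32²/(2·9.81) = 11.84 m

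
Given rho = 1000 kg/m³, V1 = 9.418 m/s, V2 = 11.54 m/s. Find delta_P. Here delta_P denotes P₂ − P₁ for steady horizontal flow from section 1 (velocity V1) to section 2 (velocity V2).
Formula: \Delta P = \frac{1}{2} \rho (V_1^2 - V_2^2)
delta_P = 0.5·1000·(9.418² − 11.54²)/1000 = -22.24 kPa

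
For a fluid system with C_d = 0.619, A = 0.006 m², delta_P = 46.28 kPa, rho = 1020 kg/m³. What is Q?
Formula: Q = C_d A \sqrt{\frac{2 \Delta P}{\rho}}
Q = 0.619·0.006·√(2·(46.28·1000)/1020)·1000 = 35.38 L/s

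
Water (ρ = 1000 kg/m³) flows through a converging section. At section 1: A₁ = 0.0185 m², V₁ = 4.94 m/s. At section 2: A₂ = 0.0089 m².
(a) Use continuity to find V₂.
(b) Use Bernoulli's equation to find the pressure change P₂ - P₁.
(a) Continuity: A₁V₁=A₂V₂ -> V₂=A₁V₁/A₂=0.0185*4.94/0.0089=10.27 m/s
(b) Bernoulli: P₂-P₁=0.5*rho*(V₁^2-V₂^2)/1000=0.5*1000*(4.94^2-10.27^2)/1000=-40.53 kPa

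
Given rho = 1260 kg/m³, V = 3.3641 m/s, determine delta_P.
Formula: V = \sqrt{\frac{2 \Delta P}{\rho}}
Substituting knowns: 3.3641 = √(2·(delta_P·1000)/1260)
Solving for delta_P: delta_P = 3.3641²·1260/2/1000 = 7.13 kPa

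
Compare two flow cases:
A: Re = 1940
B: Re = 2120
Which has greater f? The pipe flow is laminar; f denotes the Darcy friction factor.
f(A) = 0.03299, f(B) = 0.03019. Answer: A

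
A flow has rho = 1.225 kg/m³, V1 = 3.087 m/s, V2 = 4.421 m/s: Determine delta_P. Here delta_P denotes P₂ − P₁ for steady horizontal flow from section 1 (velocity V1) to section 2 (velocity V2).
Formula: \Delta P = \frac{1}{2} \rho (V_1^2 - V_2^2)
delta_P = 0.5·1.225·(3.087² − 4.421²)/1000 = -0.006135 kPa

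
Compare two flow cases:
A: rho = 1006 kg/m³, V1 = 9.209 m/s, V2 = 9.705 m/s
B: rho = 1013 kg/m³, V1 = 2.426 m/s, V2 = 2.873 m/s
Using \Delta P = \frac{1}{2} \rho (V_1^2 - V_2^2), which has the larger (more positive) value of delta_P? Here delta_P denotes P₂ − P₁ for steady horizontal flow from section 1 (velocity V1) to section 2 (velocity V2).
delta_P(A) = -4.719 kPa, delta_P(B) = -1.2 kPa. Answer: B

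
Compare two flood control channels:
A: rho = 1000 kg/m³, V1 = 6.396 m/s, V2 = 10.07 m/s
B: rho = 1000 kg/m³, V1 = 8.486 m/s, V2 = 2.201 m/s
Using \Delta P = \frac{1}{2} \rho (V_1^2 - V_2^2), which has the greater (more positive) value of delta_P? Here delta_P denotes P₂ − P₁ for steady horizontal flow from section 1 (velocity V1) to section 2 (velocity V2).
delta_P(A) = -30.25 kPa, delta_P(B) = 33.58 kPa. Answer: B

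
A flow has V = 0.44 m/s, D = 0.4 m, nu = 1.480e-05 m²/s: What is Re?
Formula: Re = \frac{V D}{\nu}
Re = 0.44·0.4/1.480e-05 = 11892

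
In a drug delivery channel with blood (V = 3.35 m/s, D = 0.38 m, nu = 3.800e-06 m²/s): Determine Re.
Formula: Re = \frac{V D}{\nu}
Re = 3.35·0.38/3.800e-06 = 335000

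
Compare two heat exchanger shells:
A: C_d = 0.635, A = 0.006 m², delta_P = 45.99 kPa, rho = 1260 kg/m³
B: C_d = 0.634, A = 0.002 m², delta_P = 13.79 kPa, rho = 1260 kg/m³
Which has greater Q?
Q(A) = 32.55 L/s, Q(B) = 5.932 L/s. Answer: A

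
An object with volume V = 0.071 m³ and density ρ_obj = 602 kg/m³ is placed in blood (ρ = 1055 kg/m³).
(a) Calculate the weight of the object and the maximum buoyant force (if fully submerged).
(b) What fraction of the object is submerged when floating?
(a) W=rho_obj*g*V=602*9.81*0.071=419.3 N; F_B(max)=rho*g*V=1055*9.81*0.071=734.8 N
(b) Floating fraction=rho_obj/rho=602/1055=0.571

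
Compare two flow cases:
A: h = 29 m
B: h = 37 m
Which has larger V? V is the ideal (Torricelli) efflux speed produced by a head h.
V(A) = 23.85 m/s, V(B) = 26.94 m/s. Answer: B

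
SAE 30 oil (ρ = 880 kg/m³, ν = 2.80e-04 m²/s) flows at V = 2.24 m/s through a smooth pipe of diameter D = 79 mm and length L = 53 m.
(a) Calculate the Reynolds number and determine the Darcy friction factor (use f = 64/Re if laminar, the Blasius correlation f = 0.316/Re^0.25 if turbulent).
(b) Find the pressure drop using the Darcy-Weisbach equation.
(a) Re = V·D/ν = 2.24·0.079/2.80e-04 = 632 → laminar (Re < 2300); f = 64/Re = 64/632 = 0.10127
(b) Darcy-Weisbach: ΔP = f·(L/D)·½ρV²/1000 = 0.10127·(53/0.079)·½·880·2.24²/1000 = 150 kPa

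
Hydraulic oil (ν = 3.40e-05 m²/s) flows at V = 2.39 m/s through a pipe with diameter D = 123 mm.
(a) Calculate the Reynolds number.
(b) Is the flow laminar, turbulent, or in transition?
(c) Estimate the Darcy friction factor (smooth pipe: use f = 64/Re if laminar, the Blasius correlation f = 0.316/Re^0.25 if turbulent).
(a) Re = V·D/ν = 2.39·0.123/3.40e-05 = 8646.2
(b) Flow regime: turbulent (Re > 4000)
(c) Friction factor: f = 0.316/Re^0.25 = 0.316/8646.2^0.25 = 0.03277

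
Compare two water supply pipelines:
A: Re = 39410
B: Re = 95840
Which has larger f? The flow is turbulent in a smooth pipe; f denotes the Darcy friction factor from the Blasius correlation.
f(A) = 0.02243, f(B) = 0.01796. Answer: A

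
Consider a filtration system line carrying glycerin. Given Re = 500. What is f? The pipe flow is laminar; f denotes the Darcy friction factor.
Formula: f = \frac{64}{Re}
f = 64/500 = 0.128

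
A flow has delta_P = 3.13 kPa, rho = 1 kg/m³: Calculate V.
Formula: V = \sqrt{\frac{2 \Delta P}{\rho}}
V = √(2·(3.13·1000)/1) = 79.12 m/s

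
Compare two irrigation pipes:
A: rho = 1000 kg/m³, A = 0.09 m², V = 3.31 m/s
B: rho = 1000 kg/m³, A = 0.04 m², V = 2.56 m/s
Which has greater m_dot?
m_dot(A) = 297.9 kg/s, m_dot(B) = 102.4 kg/s. Answer: A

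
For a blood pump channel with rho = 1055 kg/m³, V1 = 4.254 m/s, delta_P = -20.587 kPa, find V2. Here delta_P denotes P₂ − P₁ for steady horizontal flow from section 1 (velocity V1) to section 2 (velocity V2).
Formula: \Delta P = \frac{1}{2} \rho (V_1^2 - V_2^2)
Substituting knowns: -20.587 = 0.5·1055·(4.254² − V2²)/1000
Solving for V2: V2 = √(4.254² − 2·(-20.587·1000)/1055) = 7.558 m/s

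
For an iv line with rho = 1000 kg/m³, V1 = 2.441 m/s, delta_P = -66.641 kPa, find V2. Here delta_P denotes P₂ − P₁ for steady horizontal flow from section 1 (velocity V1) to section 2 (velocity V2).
Formula: \Delta P = \frac{1}{2} \rho (V_1^2 - V_2^2)
Substituting knowns: -66.641 = 0.5·1000·(2.441² − V2²)/1000
Solving for V2: V2 = √(2.441² − 2·(-66.641·1000)/1000) = 11.8 m/s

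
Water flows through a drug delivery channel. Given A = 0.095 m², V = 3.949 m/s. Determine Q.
Formula: Q = A V
Q = 0.095·3.949·1000 = 375.2 L/s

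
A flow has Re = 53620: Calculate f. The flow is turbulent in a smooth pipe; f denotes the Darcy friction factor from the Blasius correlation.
Formula: f = \frac{0.316}{Re^{0.25}}
f = 0.316/53620^0.25 = 0.02077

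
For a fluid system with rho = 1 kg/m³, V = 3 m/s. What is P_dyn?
Formula: P_{dyn} = \frac{1}{2} \rho V^2
P_dyn = 0.5·1·3²/1000 = 0.0045 kPa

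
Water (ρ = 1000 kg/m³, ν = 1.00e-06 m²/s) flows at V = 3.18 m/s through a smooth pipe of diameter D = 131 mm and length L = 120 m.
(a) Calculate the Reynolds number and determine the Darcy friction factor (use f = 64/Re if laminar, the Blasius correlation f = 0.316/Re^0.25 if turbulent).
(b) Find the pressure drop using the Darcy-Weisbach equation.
(a) Re = V·D/ν = 3.18·0.131/1.00e-06 = 416580 → turbulent (Re > 4000); f = 0.316/Re^0.25 = 0.316/416580^0.25 = 0.012438 (Blasius is strictly valid for Re ≲ 1e5; used here as the smooth-pipe estimate the problem specifies)
(b) Darcy-Weisbach: ΔP = f·(L/D)·½ρV²/1000 = 0.012438·(120/0.131)·½·1000·3.18²/1000 = 57.61 kPa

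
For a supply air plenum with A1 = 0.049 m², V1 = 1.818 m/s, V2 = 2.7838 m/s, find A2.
Formula: V_2 = \frac{A_1 V_1}{A_2}
Substituting knowns: 2.7838 = 0.049·1.818/A2
Solving for A2: A2 = 0.049·1.818/2.7838 = 0.032 m²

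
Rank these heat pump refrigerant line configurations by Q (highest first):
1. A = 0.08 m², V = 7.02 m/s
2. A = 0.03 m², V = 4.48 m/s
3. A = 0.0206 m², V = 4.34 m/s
Case 1: Q = 561.6 L/s
Case 2: Q = 134.4 L/s
Case 3: Q = 89.4 L/s
Ranking (highest first): 1, 2, 3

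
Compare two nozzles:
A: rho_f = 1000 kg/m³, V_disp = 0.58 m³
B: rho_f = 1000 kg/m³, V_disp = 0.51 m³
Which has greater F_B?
F_B(A) = 5690 N, F_B(B) = 5003 N. Answer: A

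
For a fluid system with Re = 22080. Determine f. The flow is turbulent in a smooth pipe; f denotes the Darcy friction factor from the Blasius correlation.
Formula: f = \frac{0.316}{Re^{0.25}}
f = 0.316/22080^0.25 = 0.02592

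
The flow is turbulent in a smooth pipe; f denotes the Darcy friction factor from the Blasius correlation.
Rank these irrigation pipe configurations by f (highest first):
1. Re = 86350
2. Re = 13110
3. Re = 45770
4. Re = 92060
Case 1: f = 0.01843
Case 2: f = 0.02953
Case 3: f = 0.0216
Case 4: f = 0.01814
Ranking (highest first): 2, 3, 1, 4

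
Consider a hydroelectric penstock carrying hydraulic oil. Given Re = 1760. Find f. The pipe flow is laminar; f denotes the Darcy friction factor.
Formula: f = \frac{64}{Re}
f = 64/1760 = 0.03636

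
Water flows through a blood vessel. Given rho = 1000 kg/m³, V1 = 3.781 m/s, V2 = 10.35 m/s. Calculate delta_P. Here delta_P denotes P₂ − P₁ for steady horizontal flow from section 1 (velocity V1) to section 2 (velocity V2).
Formula: \Delta P = \frac{1}{2} \rho (V_1^2 - V_2^2)
delta_P = 0.5·1000·(3.781² − 10.35²)/1000 = -46.41 kPa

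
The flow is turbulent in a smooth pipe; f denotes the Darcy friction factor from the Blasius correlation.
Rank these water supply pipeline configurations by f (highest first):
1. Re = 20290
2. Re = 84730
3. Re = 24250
Case 1: f = 0.02648
Case 2: f = 0.01852
Case 3: f = 0.02532
Ranking (highest first): 1, 3, 2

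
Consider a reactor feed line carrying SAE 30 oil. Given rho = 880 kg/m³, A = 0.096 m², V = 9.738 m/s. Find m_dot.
Formula: \dot{m} = \rho A V
m_dot = 880·0.096·9.738 = 822.7 kg/s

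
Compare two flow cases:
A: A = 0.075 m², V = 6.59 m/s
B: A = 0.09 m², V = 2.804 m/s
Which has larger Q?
Q(A) = 494.2 L/s, Q(B) = 252.4 L/s. Answer: A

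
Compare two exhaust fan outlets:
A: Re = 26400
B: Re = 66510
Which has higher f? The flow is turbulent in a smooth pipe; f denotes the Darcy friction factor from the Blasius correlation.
f(A) = 0.02479, f(B) = 0.01968. Answer: A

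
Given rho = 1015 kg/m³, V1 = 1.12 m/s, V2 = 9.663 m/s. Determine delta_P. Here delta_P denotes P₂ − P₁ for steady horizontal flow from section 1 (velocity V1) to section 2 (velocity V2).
Formula: \Delta P = \frac{1}{2} \rho (V_1^2 - V_2^2)
delta_P = 0.5·1015·(1.12² − 9.663²)/1000 = -46.75 kPa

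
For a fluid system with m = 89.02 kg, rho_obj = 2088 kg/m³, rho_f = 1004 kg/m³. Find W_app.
Formula: W_{app} = mg\left(1 - \frac{\rho_f}{\rho_{obj}}\right)
W_app = 89.02·9.81·(1 − 1004/2088) = 453.4 N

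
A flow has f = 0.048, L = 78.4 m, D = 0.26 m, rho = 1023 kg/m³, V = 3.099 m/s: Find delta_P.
Formula: \Delta P = f \frac{L}{D} \frac{\rho V^2}{2}
delta_P = 0.048·(78.4/0.26)·0.5·1023·3.099²/1000 = 71.1 kPa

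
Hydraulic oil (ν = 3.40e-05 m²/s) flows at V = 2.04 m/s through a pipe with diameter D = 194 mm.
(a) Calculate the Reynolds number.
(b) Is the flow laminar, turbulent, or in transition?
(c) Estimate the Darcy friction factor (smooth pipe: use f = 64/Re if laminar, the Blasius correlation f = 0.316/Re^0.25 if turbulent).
(a) Re = V·D/ν = 2.04·0.194/3.40e-05 = 11640
(b) Flow regime: turbulent (Re > 4000)
(c) Friction factor: f = 0.316/Re^0.25 = 0.316/11640^0.25 = 0.03042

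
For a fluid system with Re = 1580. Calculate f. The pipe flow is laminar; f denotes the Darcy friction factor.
Formula: f = \frac{64}{Re}
f = 64/1580 = 0.04051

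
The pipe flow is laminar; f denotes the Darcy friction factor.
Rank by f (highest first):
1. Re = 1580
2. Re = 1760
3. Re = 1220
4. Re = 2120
Case 1: f = 0.04051
Case 2: f = 0.03636
Case 3: f = 0.05246
Case 4: f = 0.03019
Ranking (highest first): 3, 1, 2, 4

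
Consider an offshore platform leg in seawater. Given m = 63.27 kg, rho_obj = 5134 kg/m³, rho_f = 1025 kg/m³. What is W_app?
Formula: W_{app} = mg\left(1 - \frac{\rho_f}{\rho_{obj}}\right)
W_app = 63.27·9.81·(1 − 1025/5134) = 496.8 N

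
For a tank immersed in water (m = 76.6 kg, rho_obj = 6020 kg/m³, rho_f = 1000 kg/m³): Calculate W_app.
Formula: W_{app} = mg\left(1 - \frac{\rho_f}{\rho_{obj}}\right)
W_app = 76.6·9.81·(1 − 1000/6020) = 626.6 N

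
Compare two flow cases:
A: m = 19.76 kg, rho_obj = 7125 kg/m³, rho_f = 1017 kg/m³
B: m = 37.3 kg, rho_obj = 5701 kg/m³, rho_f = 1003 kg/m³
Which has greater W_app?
W_app(A) = 166.2 N, W_app(B) = 301.5 N. Answer: B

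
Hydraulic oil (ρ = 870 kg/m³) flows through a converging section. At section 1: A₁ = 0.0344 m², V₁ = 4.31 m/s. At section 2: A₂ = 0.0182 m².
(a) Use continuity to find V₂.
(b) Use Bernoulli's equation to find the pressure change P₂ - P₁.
(a) Continuity: A₁V₁=A₂V₂ -> V₂=A₁V₁/A₂=0.0344*4.31/0.0182=8.15 m/s
(b) Bernoulli: P₂-P₁=0.5*rho*(V₁^2-V₂^2)/1000=0.5*870*(4.31^2-8.15^2)/1000=-20.81 kPa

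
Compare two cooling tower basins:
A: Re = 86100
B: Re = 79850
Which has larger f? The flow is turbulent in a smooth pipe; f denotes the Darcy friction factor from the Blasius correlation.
f(A) = 0.01845, f(B) = 0.0188. Answer: B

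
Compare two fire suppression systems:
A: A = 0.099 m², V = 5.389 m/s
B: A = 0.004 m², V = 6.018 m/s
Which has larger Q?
Q(A) = 533.5 L/s, Q(B) = 24.07 L/s. Answer: A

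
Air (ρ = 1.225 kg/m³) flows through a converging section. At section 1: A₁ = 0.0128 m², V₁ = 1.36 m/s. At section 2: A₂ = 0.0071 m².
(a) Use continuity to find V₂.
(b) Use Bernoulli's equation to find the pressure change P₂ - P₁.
(a) Continuity: A₁V₁=A₂V₂ -> V₂=A₁V₁/A₂=0.0128*1.36/0.0071=2.45 m/s
(b) Bernoulli: P₂-P₁=0.5*rho*(V₁^2-V₂^2)/1000=0.5*1.225*(1.36^2-2.45^2)/1000=-0.002544 kPa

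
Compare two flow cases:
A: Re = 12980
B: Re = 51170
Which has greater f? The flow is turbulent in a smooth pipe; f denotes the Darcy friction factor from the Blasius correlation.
f(A) = 0.02961, f(B) = 0.02101. Answer: A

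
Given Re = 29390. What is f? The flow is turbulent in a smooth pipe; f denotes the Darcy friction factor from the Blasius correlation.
Formula: f = \frac{0.316}{Re^{0.25}}
f = 0.316/29390^0.25 = 0.02413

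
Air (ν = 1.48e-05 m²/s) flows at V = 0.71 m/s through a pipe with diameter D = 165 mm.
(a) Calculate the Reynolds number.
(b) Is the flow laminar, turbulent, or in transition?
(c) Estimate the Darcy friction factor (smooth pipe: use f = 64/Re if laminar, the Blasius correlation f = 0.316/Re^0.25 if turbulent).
(a) Re = V·D/ν = 0.71·0.165/1.48e-05 = 7915.5
(b) Flow regime: turbulent (Re > 4000)
(c) Friction factor: f = 0.316/Re^0.25 = 0.316/7915.5^0.25 = 0.0335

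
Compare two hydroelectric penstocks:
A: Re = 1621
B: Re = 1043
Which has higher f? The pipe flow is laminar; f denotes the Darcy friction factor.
f(A) = 0.03948, f(B) = 0.06136. Answer: B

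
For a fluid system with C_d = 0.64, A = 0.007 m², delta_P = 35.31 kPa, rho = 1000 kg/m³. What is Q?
Formula: Q = C_d A \sqrt{\frac{2 \Delta P}{\rho}}
Q = 0.64·0.007·√(2·(35.31·1000)/1000)·1000 = 37.65 L/s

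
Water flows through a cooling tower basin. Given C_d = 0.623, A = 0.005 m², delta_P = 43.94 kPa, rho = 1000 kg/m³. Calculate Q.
Formula: Q = C_d A \sqrt{\frac{2 \Delta P}{\rho}}
Q = 0.623·0.005·√(2·(43.94·1000)/1000)·1000 = 29.2 L/s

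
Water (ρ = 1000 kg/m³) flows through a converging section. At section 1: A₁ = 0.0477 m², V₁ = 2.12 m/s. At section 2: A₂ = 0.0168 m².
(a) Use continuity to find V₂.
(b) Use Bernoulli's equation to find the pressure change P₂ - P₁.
(a) Continuity: A₁V₁=A₂V₂ -> V₂=A₁V₁/A₂=0.0477*2.12/0.0168=6.02 m/s
(b) Bernoulli: P₂-P₁=0.5*rho*(V₁^2-V₂^2)/1000=0.5*1000*(2.12^2-6.02^2)/1000=-15.87 kPa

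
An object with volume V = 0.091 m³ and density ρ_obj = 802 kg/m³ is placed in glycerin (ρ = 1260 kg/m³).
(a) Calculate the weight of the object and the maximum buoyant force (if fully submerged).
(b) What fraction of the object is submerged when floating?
(a) W=rho_obj*g*V=802*9.81*0.091=716.0 N; F_B(max)=rho*g*V=1260*9.81*0.091=1124.8 N
(b) Floating fraction=rho_obj/rho=802/1260=0.637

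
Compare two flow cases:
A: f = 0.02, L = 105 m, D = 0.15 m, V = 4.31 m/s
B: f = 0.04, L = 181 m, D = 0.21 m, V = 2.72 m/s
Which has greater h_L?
h_L(A) = 13.26 m, h_L(B) = 13 m. Answer: A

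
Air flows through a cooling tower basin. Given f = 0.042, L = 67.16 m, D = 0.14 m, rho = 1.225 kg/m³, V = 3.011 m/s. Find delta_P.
Formula: \Delta P = f \frac{L}{D} \frac{\rho V^2}{2}
delta_P = 0.042·(67.16/0.14)·0.5·1.225·3.011²/1000 = 0.1119 kPa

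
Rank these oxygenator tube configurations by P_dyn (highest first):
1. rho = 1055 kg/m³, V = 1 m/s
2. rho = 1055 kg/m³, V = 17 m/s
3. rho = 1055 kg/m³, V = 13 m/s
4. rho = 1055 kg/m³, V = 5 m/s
Case 1: P_dyn = 0.5275 kPa
Case 2: P_dyn = 152.4 kPa
Case 3: P_dyn = 89.15 kPa
Case 4: P_dyn = 13.19 kPa
Ranking (highest first): 2, 3, 4, 1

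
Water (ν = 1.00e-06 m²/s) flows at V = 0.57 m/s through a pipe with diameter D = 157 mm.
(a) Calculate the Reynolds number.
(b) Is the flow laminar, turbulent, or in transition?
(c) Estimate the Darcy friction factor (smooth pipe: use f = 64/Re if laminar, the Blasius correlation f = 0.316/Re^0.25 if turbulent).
(a) Re = V·D/ν = 0.57·0.157/1.00e-06 = 89490
(b) Flow regime: turbulent (Re > 4000)
(c) Friction factor: f = 0.316/Re^0.25 = 0.316/89490^0.25 = 0.01827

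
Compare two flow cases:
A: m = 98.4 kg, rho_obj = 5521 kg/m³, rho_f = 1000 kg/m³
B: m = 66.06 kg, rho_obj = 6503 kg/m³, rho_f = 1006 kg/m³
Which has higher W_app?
W_app(A) = 790.5 N, W_app(B) = 547.8 N. Answer: A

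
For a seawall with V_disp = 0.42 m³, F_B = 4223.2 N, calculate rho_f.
Formula: F_B = \rho_f g V_{disp}
Substituting knowns: 4223.2 = rho_f·9.81·0.42
Solving for rho_f: rho_f = 4223.2/(9.81·0.42) = 1025 kg/m³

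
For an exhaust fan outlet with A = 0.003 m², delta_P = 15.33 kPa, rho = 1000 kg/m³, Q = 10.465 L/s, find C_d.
Formula: Q = C_d A \sqrt{\frac{2 \Delta P}{\rho}}
Substituting knowns: 10.465 = C_d·0.003·√(2·(15.33·1000)/1000)·1000
Solving for C_d: C_d = (10.465/1000)/(0.003·√(2·(15.33·1000)/1000)) = 0.63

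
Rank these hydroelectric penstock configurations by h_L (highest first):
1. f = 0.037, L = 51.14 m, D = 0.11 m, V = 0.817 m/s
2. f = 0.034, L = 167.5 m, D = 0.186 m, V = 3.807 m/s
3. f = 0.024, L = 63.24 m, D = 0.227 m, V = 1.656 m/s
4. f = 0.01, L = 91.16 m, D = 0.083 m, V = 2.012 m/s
Case 1: h_L = 0.5852 m
Case 2: h_L = 22.62 m
Case 3: h_L = 0.9345 m
Case 4: h_L = 2.266 m
Ranking (highest first): 2, 4, 3, 1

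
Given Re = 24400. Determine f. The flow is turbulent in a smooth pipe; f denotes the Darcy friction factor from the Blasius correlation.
Formula: f = \frac{0.316}{Re^{0.25}}
f = 0.316/24400^0.25 = 0.02528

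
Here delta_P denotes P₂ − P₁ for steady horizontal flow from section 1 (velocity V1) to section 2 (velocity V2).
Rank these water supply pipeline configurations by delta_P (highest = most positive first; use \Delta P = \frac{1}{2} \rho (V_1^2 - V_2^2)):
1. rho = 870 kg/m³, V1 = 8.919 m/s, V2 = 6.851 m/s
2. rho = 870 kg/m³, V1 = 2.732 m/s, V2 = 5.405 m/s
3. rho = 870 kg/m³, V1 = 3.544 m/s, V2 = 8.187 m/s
Case 1: delta_P = 14.19 kPa
Case 2: delta_P = -9.461 kPa
Case 3: delta_P = -23.69 kPa
Ranking (highest first): 1, 2, 3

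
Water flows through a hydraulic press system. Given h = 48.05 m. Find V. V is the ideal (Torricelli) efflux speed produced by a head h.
Formula: V = \sqrt{2 g h}
V = √(2·9.81·48.05) = 30.7 m/s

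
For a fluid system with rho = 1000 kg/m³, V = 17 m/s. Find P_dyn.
Formula: P_{dyn} = \frac{1}{2} \rho V^2
P_dyn = 0.5·1000·17²/1000 = 144.5 kPa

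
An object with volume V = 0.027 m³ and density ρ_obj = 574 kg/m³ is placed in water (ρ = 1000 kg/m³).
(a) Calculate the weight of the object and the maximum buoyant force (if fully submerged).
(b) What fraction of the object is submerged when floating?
(a) W=rho_obj*g*V=574*9.81*0.027=152.0 N; F_B(max)=rho*g*V=1000*9.81*0.027=264.9 N
(b) Floating fraction=rho_obj/rho=574/1000=0.574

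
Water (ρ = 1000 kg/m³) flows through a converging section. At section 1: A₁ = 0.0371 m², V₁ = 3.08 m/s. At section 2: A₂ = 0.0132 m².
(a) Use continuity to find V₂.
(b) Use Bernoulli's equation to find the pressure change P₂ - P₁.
(a) Continuity: A₁V₁=A₂V₂ -> V₂=A₁V₁/A₂=0.0371*3.08/0.0132=8.66 m/s
(b) Bernoulli: P₂-P₁=0.5*rho*(V₁^2-V₂^2)/1000=0.5*1000*(3.08^2-8.66^2)/1000=-32.75 kPa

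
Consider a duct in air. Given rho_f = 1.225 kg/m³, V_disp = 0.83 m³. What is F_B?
Formula: F_B = \rho_f g V_{disp}
F_B = 1.225·9.81·0.83 = 9.974 N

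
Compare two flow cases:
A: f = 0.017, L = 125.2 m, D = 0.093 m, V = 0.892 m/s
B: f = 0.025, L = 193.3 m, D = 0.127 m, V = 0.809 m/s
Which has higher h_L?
h_L(A) = 0.9281 m, h_L(B) = 1.269 m. Answer: B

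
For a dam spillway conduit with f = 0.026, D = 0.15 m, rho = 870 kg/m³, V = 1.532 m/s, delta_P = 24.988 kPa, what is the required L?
Formula: \Delta P = f \frac{L}{D} \frac{\rho V^2}{2}
Substituting knowns: 24.988 = 0.026·(L/0.15)·0.5·870·1.532²/1000
Solving for L: L = (24.988·1000)·0.15/(0.026·0.5·870·1.532²) = 141.2 m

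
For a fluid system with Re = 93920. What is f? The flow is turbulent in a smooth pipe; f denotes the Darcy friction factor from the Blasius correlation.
Formula: f = \frac{0.316}{Re^{0.25}}
f = 0.316/93920^0.25 = 0.01805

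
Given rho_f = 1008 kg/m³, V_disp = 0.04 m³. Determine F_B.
Formula: F_B = \rho_f g V_{disp}
F_B = 1008·9.81·0.04 = 395.5 N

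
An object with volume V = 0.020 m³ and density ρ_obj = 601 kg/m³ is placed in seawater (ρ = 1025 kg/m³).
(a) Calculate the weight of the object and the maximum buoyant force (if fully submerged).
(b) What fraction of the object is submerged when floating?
(a) W=rho_obj*g*V=601*9.81*0.020=117.9 N; F_B(max)=rho*g*V=1025*9.81*0.020=201.1 N
(b) Floating fraction=rho_obj/rho=601/1025=0.586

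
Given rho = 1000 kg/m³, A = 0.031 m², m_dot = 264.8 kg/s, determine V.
Formula: \dot{m} = \rho A V
Substituting knowns: 264.8 = 1000·0.031·V
Solving for V: V = 264.8/(1000·0.031) = 8.542 m/s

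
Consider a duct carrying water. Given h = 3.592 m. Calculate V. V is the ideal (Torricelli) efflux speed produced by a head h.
Formula: V = \sqrt{2 g h}
V = √(2·9.81·3.592) = 8.395 m/s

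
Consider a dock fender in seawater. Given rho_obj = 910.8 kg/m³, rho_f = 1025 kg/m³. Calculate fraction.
Formula: f_{sub} = \frac{\rho_{obj}}{\rho_f}
fraction = 910.8/1025 = 0.8886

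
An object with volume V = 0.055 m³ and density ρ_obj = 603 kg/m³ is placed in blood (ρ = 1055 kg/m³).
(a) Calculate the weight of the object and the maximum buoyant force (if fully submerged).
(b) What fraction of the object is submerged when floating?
(a) W=rho_obj*g*V=603*9.81*0.055=325.3 N; F_B(max)=rho*g*V=1055*9.81*0.055=569.2 N
(b) Floating fraction=rho_obj/rho=603/1055=0.572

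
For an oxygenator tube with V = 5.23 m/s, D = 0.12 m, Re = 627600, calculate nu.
Formula: Re = \frac{V D}{\nu}
Substituting knowns: 627600 = 5.23·0.12/nu
Solving for nu: nu = 5.23·0.12/627600 = 1.000e-06 m²/s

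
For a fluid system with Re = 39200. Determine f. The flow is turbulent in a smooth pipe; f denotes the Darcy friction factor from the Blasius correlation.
Formula: f = \frac{0.316}{Re^{0.25}}
f = 0.316/39200^0.25 = 0.02246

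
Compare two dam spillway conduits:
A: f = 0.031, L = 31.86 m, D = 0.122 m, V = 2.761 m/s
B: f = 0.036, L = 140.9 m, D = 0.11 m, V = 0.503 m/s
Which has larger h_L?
h_L(A) = 3.145 m, h_L(B) = 0.5946 m. Answer: A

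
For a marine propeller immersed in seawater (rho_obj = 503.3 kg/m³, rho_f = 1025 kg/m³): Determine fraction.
Formula: f_{sub} = \frac{\rho_{obj}}{\rho_f}
fraction = 503.3/1025 = 0.491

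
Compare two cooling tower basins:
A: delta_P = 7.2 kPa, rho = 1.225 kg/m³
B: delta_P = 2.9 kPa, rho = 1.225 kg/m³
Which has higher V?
V(A) = 108.4 m/s, V(B) = 68.81 m/s. Answer: A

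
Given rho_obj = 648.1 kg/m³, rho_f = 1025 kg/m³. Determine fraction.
Formula: f_{sub} = \frac{\rho_{obj}}{\rho_f}
fraction = 648.1/1025 = 0.6323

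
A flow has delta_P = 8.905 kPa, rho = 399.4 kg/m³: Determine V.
Formula: V = \sqrt{\frac{2 \Delta P}{\rho}}
V = √(2·(8.905·1000)/399.4) = 6.678 m/s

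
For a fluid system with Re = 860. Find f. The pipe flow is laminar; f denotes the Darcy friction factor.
Formula: f = \frac{64}{Re}
f = 64/860 = 0.07442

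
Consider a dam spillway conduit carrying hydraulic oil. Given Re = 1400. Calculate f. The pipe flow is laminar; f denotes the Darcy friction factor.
Formula: f = \frac{64}{Re}
f = 64/1400 = 0.04571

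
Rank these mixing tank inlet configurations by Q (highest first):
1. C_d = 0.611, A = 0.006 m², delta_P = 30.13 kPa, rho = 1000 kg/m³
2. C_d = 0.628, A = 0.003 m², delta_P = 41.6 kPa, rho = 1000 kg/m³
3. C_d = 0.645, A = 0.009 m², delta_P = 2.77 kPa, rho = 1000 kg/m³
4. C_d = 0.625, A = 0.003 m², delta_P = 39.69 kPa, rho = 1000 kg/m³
Case 1: Q = 28.46 L/s
Case 2: Q = 17.18 L/s
Case 3: Q = 13.66 L/s
Case 4: Q = 16.71 L/s
Ranking (highest first): 1, 2, 4, 3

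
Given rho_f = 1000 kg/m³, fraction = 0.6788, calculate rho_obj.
Formula: f_{sub} = \frac{\rho_{obj}}{\rho_f}
Substituting knowns: 0.6788 = rho_obj/1000
Solving for rho_obj: rho_obj = 0.6788·1000 = 678.8 kg/m³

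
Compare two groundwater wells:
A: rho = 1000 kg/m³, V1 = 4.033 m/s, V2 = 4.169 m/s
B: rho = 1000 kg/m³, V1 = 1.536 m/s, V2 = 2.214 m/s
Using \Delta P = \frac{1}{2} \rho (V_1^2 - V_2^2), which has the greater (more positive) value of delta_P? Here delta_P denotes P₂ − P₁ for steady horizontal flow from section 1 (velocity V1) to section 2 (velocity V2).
delta_P(A) = -0.5577 kPa, delta_P(B) = -1.271 kPa. Answer: A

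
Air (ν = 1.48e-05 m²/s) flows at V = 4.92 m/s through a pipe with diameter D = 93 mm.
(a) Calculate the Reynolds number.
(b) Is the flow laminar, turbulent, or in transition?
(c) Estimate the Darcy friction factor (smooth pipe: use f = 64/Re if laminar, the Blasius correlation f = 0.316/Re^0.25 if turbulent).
(a) Re = V·D/ν = 4.92·0.093/1.48e-05 = 30916
(b) Flow regime: turbulent (Re > 4000)
(c) Friction factor: f = 0.316/Re^0.25 = 0.316/30916^0.25 = 0.02383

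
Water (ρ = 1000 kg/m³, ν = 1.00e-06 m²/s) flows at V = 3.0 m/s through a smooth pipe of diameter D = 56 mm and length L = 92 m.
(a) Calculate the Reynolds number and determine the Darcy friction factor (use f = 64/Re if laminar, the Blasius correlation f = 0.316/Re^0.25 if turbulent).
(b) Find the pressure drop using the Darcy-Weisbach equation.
(a) Re = V·D/ν = 3.0·0.056/1.00e-06 = 168000 → turbulent (Re > 4000); f = 0.316/Re^0.25 = 0.316/168000^0.25 = 0.015608 (Blasius is strictly valid for Re ≲ 1e5; used here as the smooth-pipe estimate the problem specifies)
(b) Darcy-Weisbach: ΔP = f·(L/D)·½ρV²/1000 = 0.015608·(92/0.056)·½·1000·3.0²/1000 = 115.4 kPa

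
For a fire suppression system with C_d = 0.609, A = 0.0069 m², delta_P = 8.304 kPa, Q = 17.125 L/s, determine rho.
Formula: Q = C_d A \sqrt{\frac{2 \Delta P}{\rho}}
Substituting knowns: 17.125 = 0.609·0.0069·√(2·(8.304·1000)/rho)·1000
Solving for rho: rho = 2·(8.304·1000)/((17.125/1000)/(0.609·0.0069))² = 1000 kg/m³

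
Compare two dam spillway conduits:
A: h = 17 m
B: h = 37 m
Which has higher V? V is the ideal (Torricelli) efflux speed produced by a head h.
V(A) = 18.26 m/s, V(B) = 26.94 m/s. Answer: B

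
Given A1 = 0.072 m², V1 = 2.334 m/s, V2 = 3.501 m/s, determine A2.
Formula: V_2 = \frac{A_1 V_1}{A_2}
Substituting knowns: 3.501 = 0.072·2.334/A2
Solving for A2: A2 = 0.072·2.334/3.501 = 0.048 m²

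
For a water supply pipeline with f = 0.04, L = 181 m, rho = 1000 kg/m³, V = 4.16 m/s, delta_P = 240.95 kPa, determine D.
Formula: \Delta P = f \frac{L}{D} \frac{\rho V^2}{2}
Substituting knowns: 240.95 = 0.04·(181/D)·0.5·1000·4.16²/1000
Solving for D: D = 0.04·181·0.5·1000·4.16²/(240.95·1000) = 0.26 m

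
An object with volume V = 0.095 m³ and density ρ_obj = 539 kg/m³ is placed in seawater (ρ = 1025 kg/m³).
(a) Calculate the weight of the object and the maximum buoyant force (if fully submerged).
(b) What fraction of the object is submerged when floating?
(a) W=rho_obj*g*V=539*9.81*0.095=502.3 N; F_B(max)=rho*g*V=1025*9.81*0.095=955.2 N
(b) Floating fraction=rho_obj/rho=539/1025=0.526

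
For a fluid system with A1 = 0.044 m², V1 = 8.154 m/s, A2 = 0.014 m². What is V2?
Formula: V_2 = \frac{A_1 V_1}{A_2}
V2 = 0.044·8.154/0.014 = 25.63 m/s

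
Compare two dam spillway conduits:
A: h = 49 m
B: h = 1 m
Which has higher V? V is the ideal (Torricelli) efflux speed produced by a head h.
V(A) = 31.01 m/s, V(B) = 4.429 m/s. Answer: A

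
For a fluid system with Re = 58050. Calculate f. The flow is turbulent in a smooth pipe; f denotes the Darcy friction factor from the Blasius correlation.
Formula: f = \frac{0.316}{Re^{0.25}}
f = 0.316/58050^0.25 = 0.02036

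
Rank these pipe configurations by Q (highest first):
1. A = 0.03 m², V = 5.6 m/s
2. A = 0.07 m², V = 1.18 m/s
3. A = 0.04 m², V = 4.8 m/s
Case 1: Q = 168 L/s
Case 2: Q = 82.6 L/s
Case 3: Q = 192 L/s
Ranking (highest first): 3, 1, 2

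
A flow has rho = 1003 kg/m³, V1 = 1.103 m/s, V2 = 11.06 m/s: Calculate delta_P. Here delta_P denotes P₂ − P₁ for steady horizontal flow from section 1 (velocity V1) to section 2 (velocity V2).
Formula: \Delta P = \frac{1}{2} \rho (V_1^2 - V_2^2)
delta_P = 0.5·1003·(1.103² − 11.06²)/1000 = -60.74 kPa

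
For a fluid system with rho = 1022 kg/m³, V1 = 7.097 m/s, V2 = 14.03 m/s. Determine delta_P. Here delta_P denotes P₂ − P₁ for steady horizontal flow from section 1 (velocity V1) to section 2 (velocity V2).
Formula: \Delta P = \frac{1}{2} \rho (V_1^2 - V_2^2)
delta_P = 0.5·1022·(7.097² − 14.03²)/1000 = -74.85 kPa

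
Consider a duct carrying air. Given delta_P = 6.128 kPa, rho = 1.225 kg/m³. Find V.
Formula: V = \sqrt{\frac{2 \Delta P}{\rho}}
V = √(2·(6.128·1000)/1.225) = 100 m/s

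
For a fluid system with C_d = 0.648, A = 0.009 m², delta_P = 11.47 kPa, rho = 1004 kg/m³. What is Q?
Formula: Q = C_d A \sqrt{\frac{2 \Delta P}{\rho}}
Q = 0.648·0.009·√(2·(11.47·1000)/1004)·1000 = 27.88 L/s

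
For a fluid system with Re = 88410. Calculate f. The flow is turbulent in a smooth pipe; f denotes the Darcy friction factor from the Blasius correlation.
Formula: f = \frac{0.316}{Re^{0.25}}
f = 0.316/88410^0.25 = 0.01833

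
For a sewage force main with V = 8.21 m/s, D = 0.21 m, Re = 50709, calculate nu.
Formula: Re = \frac{V D}{\nu}
Substituting knowns: 50709 = 8.21·0.21/nu
Solving for nu: nu = 8.21·0.21/50709 = 3.400e-05 m²/s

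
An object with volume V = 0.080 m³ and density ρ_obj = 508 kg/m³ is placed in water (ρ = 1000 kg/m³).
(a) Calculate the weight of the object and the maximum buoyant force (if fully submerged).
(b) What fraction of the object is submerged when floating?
(a) W=rho_obj*g*V=508*9.81*0.080=398.7 N; F_B(max)=rho*g*V=1000*9.81*0.080=784.8 N
(b) Floating fraction=rho_obj/rho=508/1000=0.508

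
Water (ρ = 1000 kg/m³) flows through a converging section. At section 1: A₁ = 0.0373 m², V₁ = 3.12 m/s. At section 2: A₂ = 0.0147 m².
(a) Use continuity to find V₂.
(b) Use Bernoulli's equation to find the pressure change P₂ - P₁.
(a) Continuity: A₁V₁=A₂V₂ -> V₂=A₁V₁/A₂=0.0373*3.12/0.0147=7.92 m/s
(b) Bernoulli: P₂-P₁=0.5*rho*(V₁^2-V₂^2)/1000=0.5*1000*(3.12^2-7.92^2)/1000=-26.5 kPa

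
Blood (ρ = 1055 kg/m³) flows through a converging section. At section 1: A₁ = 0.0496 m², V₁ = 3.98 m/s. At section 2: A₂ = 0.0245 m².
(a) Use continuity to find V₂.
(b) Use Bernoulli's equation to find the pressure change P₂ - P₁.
(a) Continuity: A₁V₁=A₂V₂ -> V₂=A₁V₁/A₂=0.0496*3.98/0.0245=8.06 m/s
(b) Bernoulli: P₂-P₁=0.5*rho*(V₁^2-V₂^2)/1000=0.5*1055*(3.98^2-8.06^2)/1000=-25.91 kPa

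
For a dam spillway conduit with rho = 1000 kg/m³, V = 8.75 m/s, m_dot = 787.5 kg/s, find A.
Formula: \dot{m} = \rho A V
Substituting knowns: 787.5 = 1000·A·8.75
Solving for A: A = 787.5/(1000·8.75) = 0.09 m²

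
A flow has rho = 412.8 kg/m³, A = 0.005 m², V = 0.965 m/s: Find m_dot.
Formula: \dot{m} = \rho A V
m_dot = 412.8·0.005·0.965 = 1.992 kg/s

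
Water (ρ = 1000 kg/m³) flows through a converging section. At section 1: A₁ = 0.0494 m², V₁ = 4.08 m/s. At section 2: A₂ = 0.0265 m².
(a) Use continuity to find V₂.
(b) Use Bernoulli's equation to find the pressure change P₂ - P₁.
(a) Continuity: A₁V₁=A₂V₂ -> V₂=A₁V₁/A₂=0.0494*4.08/0.0265=7.61 m/s
(b) Bernoulli: P₂-P₁=0.5*rho*(V₁^2-V₂^2)/1000=0.5*1000*(4.08^2-7.61^2)/1000=-20.63 kPa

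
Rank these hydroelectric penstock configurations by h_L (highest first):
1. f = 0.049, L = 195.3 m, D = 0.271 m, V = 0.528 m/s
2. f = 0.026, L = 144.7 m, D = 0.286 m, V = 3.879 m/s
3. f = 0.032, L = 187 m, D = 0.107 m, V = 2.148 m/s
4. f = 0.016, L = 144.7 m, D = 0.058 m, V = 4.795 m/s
Case 1: h_L = 0.5018 m
Case 2: h_L = 10.09 m
Case 3: h_L = 13.15 m
Case 4: h_L = 46.78 m
Ranking (highest first): 4, 3, 2, 1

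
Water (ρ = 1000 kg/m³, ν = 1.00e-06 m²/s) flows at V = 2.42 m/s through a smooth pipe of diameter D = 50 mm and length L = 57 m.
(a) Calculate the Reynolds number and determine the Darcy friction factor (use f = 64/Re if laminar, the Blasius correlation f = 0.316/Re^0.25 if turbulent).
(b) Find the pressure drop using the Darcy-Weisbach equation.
(a) Re = V·D/ν = 2.42·0.05/1.00e-06 = 121000 → turbulent (Re > 4000); f = 0.316/Re^0.25 = 0.316/121000^0.25 = 0.016943 (Blasius is strictly valid for Re ≲ 1e5; used here as the smooth-pipe estimate the problem specifies)
(b) Darcy-Weisbach: ΔP = f·(L/D)·½ρV²/1000 = 0.016943·(57/0.050)·½·1000·2.42²/1000 = 56.56 kPa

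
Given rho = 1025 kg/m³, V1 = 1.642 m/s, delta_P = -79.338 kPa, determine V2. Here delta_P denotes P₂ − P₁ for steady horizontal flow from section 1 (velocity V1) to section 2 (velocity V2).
Formula: \Delta P = \frac{1}{2} \rho (V_1^2 - V_2^2)
Substituting knowns: -79.338 = 0.5·1025·(1.642² − V2²)/1000
Solving for V2: V2 = √(1.642² − 2·(-79.338·1000)/1025) = 12.55 m/s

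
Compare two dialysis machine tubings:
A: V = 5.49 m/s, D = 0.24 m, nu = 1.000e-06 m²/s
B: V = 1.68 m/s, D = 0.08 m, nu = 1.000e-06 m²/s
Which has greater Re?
Re(A) = 1.318e+06, Re(B) = 134400. Answer: A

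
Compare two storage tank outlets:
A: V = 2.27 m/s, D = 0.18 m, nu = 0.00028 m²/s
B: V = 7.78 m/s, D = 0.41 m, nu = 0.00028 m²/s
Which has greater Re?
Re(A) = 1459, Re(B) = 11392. Answer: B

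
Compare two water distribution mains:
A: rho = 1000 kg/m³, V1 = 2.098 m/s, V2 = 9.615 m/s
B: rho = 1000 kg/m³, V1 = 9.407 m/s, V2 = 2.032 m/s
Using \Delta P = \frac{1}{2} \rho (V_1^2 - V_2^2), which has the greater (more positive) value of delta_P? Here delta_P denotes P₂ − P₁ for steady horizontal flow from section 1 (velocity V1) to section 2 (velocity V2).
delta_P(A) = -44.02 kPa, delta_P(B) = 42.18 kPa. Answer: B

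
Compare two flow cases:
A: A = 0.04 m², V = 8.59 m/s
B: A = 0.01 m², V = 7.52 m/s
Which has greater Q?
Q(A) = 343.6 L/s, Q(B) = 75.2 L/s. Answer: A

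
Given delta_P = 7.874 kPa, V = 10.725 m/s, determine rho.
Formula: V = \sqrt{\frac{2 \Delta P}{\rho}}
Substituting knowns: 10.725 = √(2·(7.874·1000)/rho)
Solving for rho: rho = 2·(7.874·1000)/10.725² = 136.9 kg/m³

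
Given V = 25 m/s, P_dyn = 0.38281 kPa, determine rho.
Formula: P_{dyn} = \frac{1}{2} \rho V^2
Substituting knowns: 0.38281 = 0.5·rho·25²/1000
Solving for rho: rho = 2·(0.38281·1000)/25² = 1.225 kg/m³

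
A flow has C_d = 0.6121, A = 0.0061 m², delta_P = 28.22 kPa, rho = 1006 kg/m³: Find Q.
Formula: Q = C_d A \sqrt{\frac{2 \Delta P}{\rho}}
Q = 0.6121·0.0061·√(2·(28.22·1000)/1006)·1000 = 27.97 L/s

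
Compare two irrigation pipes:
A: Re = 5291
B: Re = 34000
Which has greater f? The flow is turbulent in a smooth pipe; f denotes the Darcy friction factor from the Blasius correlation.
f(A) = 0.03705, f(B) = 0.02327. Answer: A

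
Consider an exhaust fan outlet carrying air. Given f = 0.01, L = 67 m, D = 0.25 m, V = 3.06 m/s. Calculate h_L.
Formula: h_L = f \frac{L}{D} \frac{V^2}{2g}
h_L = 0.01·(67/0.25)·3.06²/(2·9.81) = 1.279 m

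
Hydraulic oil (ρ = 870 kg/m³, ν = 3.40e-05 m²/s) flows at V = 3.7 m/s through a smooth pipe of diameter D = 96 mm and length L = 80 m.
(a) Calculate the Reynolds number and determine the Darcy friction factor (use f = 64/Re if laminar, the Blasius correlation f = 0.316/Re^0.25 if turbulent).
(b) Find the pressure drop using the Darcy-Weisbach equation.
(a) Re = V·D/ν = 3.7·0.096/3.40e-05 = 10447 → turbulent (Re > 4000); f = 0.316/Re^0.25 = 0.316/10447^0.25 = 0.031256
(b) Darcy-Weisbach: ΔP = f·(L/D)·½ρV²/1000 = 0.031256·(80/0.096)·½·870·3.7²/1000 = 155.1 kPa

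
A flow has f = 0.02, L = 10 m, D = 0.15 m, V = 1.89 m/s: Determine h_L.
Formula: h_L = f \frac{L}{D} \frac{V^2}{2g}
h_L = 0.02·(10/0.15)·1.89²/(2·9.81) = 0.2428 m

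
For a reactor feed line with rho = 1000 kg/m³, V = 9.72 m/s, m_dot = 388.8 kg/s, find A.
Formula: \dot{m} = \rho A V
Substituting knowns: 388.8 = 1000·A·9.72
Solving for A: A = 388.8/(1000·9.72) = 0.04 m²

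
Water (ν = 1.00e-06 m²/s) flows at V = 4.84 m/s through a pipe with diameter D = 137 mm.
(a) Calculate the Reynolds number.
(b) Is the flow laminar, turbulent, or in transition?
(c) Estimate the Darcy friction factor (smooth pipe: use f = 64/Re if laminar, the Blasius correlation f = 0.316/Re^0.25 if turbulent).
(a) Re = V·D/ν = 4.84·0.137/1.00e-06 = 663080
(b) Flow regime: turbulent (Re > 4000)
(c) Friction factor: f = 0.316/Re^0.25 = 0.316/663080^0.25 = 0.01107 (Blasius is strictly valid for Re ≲ 1e5; used here as the smooth-pipe estimate the problem specifies)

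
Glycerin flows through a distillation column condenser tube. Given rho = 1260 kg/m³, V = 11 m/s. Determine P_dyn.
Formula: P_{dyn} = \frac{1}{2} \rho V^2
P_dyn = 0.5·1260·11²/1000 = 76.23 kPa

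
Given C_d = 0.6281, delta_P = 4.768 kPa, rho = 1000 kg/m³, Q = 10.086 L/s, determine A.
Formula: Q = C_d A \sqrt{\frac{2 \Delta P}{\rho}}
Substituting knowns: 10.086 = 0.6281·A·√(2·(4.768·1000)/1000)·1000
Solving for A: A = (10.086/1000)/(0.6281·√(2·(4.768·1000)/1000)) = 0.0052 m²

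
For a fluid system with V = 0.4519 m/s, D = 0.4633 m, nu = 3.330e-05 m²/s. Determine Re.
Formula: Re = \frac{V D}{\nu}
Re = 0.4519·0.4633/3.330e-05 = 6287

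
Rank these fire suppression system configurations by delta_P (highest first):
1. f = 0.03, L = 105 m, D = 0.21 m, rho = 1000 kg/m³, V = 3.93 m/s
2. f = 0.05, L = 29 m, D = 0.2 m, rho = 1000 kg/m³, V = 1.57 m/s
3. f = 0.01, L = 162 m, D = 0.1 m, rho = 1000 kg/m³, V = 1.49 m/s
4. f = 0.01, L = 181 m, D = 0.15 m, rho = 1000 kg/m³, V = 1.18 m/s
Case 1: delta_P = 115.8 kPa
Case 2: delta_P = 8.935 kPa
Case 3: delta_P = 17.98 kPa
Case 4: delta_P = 8.401 kPa
Ranking (highest first): 1, 3, 2, 4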